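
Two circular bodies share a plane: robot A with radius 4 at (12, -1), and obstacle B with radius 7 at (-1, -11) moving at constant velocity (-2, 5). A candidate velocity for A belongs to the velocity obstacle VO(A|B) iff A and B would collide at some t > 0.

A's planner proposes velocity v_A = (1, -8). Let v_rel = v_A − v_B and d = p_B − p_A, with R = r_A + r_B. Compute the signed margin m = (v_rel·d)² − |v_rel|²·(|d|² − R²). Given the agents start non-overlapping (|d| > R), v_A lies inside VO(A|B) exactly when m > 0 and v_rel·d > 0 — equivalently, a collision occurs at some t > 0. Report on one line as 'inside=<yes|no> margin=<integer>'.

d = (-13, -10),  |d|² = 269;  R = 4+7 = 11,  c = 269−11² = 148
v_rel = (3, -13),  |v_rel|² = 178;  v_rel·d = (3)·(-13) + (-13)·(-10) = 91
178·t² − 182·t + 148 = 0  ⇒  m = 91² − 178·148 = -18063
m = -18063 < 0,  v_rel·d = 91 > 0  ⇒  outside

inside=no margin=-18063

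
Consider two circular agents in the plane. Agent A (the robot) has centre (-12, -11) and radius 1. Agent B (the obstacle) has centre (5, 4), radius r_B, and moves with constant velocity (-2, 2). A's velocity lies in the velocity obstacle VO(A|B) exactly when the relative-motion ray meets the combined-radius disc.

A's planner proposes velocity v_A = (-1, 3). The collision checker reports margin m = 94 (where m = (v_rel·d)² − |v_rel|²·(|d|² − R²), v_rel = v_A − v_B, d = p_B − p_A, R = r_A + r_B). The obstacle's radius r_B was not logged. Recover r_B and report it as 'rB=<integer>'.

m = 94
d = (17, 15);  v_rel = (1, 1),  |v_rel|² = 2
v_rel×d = (1)·(15) − (1)·(17) = -2
since m = R²·2 − (-2)²:  R² = (4 + 94) / 2 = 49
R = √49 = 7  ⇒  r_B = 7 − 1 = 6

rB=6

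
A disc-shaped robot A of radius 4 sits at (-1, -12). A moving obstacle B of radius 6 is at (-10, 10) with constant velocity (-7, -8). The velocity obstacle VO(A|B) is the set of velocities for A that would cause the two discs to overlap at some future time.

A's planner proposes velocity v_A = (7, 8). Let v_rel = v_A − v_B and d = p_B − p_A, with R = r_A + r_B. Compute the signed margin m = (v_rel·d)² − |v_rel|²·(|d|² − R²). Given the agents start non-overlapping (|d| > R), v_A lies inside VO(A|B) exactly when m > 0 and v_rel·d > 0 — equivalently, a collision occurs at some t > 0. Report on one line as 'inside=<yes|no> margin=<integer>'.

d = (-9, 22),  |d|² = 565;  R = 4+6 = 10,  c = 565−10² = 465
v_rel = (14, 16),  |v_rel|² = 452;  v_rel·d = (14)·(-9) + (16)·(22) = 226
452·t² − 452·t + 465 = 0  ⇒  m = 226² − 452·465 = -159104
m = -159104 < 0,  v_rel·d = 226 > 0  ⇒  outside

inside=no margin=-159104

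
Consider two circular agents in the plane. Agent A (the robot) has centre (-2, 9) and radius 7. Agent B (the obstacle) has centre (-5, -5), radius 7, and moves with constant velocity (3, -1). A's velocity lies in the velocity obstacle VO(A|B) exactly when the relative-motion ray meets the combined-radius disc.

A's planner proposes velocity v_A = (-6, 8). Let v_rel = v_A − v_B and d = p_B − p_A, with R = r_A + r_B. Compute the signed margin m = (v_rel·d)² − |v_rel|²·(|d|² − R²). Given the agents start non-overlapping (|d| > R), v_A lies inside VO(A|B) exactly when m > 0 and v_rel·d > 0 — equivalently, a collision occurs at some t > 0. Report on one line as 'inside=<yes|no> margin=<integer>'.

d = (-3, -14),  |d|² = 205;  R = 7+7 = 14,  c = 205−14² = 9
v_rel = (-9, 9),  |v_rel|² = 162;  v_rel·d = (-9)·(-3) + (9)·(-14) = -99
162·t² + 198·t + 9 = 0  ⇒  m = (-99)² − 162·9 = 8343
m = 8343 > 0,  v_rel·d = -99 < 0  ⇒  outside

inside=no margin=8343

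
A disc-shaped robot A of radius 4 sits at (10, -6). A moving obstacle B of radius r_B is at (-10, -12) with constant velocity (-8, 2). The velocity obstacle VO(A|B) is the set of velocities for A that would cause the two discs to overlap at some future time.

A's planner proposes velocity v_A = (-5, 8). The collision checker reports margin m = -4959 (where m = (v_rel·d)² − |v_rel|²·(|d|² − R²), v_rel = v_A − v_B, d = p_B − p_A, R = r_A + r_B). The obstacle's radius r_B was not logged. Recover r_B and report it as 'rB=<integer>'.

m = -4959
d = (-20, -6);  v_rel = (3, 6),  |v_rel|² = 45
v_rel×d = (3)·(-6) − (6)·(-20) = 102
since m = R²·45 − 102²:  R² = (10404 + -4959) / 45 = 121
R = √121 = 11  ⇒  r_B = 11 − 4 = 7

rB=7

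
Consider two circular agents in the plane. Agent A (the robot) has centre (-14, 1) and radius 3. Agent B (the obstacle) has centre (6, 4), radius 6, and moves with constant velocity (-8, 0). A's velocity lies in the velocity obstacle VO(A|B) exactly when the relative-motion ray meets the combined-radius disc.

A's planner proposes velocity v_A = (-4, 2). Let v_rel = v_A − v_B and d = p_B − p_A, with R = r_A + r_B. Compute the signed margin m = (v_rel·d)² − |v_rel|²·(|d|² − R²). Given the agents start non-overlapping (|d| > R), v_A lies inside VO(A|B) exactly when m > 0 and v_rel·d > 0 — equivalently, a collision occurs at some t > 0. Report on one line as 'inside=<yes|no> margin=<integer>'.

d = (20, 3),  |d|² = 409;  R = 3+6 = 9,  c = 409−9² = 328
v_rel = (4, 2),  |v_rel|² = 20;  v_rel·d = (4)·(20) + (2)·(3) = 86
20·t² − 172·t + 328 = 0  ⇒  m = 86² − 20·328 = 836
m = 836 > 0,  v_rel·d = 86 > 0  ⇒  inside

inside=yes margin=836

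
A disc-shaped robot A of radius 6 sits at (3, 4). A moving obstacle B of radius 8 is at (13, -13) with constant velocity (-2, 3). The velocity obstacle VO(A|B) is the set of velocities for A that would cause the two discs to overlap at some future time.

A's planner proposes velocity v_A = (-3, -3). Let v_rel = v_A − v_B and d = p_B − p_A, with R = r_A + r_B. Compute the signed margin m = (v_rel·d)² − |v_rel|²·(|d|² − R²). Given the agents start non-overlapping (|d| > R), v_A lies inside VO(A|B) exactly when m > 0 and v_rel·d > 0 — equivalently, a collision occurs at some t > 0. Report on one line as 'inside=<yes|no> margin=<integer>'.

d = (10, -17),  |d|² = 389;  R = 6+8 = 14,  c = 389−14² = 193
v_rel = (-1, -6),  |v_rel|² = 37;  v_rel·d = (-1)·(10) + (-6)·(-17) = 92
37·t² − 184·t + 193 = 0  ⇒  m = 92² − 37·193 = 1323
m = 1323 > 0,  v_rel·d = 92 > 0  ⇒  inside

inside=yes margin=1323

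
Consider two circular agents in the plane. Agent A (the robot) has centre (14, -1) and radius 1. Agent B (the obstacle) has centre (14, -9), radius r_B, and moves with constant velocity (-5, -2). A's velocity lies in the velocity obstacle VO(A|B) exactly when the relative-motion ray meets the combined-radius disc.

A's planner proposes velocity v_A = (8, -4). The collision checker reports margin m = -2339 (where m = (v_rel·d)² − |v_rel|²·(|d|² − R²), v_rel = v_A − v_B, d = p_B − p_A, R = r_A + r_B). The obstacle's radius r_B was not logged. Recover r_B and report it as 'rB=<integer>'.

m = -2339
d = (0, -8);  v_rel = (13, -2),  |v_rel|² = 173
v_rel×d = (13)·(-8) − (-2)·(0) = -104
since m = R²·173 − (-104)²:  R² = (10816 + -2339) / 173 = 49
R = √49 = 7  ⇒  r_B = 7 − 1 = 6

rB=6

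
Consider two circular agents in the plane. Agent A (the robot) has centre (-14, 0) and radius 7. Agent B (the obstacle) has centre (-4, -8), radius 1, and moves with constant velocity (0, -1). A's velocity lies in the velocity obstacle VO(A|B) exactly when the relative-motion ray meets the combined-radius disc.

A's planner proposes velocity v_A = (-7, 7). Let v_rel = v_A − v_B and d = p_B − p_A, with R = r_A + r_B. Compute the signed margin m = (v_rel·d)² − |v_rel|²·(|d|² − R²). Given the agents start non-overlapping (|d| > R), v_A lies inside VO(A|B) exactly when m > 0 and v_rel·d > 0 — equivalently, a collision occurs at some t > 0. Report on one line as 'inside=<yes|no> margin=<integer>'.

d = (10, -8),  |d|² = 164;  R = 7+1 = 8,  c = 164−8² = 100
v_rel = (-7, 8),  |v_rel|² = 113;  v_rel·d = (-7)·(10) + (8)·(-8) = -134
113·t² + 268·t + 100 = 0  ⇒  m = (-134)² − 113·100 = 6656
m = 6656 > 0,  v_rel·d = -134 < 0  ⇒  outside

inside=no margin=6656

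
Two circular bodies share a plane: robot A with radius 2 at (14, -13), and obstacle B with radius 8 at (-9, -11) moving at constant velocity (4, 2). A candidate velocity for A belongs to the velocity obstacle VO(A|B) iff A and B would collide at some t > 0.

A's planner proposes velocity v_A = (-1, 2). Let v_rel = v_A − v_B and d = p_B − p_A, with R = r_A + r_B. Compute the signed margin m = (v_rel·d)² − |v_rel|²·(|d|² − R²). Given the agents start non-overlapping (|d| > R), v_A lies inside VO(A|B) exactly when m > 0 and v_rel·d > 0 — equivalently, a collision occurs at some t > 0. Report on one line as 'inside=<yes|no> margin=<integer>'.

d = (-23, 2),  |d|² = 533;  R = 2+8 = 10,  c = 533−10² = 433
v_rel = (-5, 0),  |v_rel|² = 25;  v_rel·d = (-5)·(-23) + (0)·(2) = 115
25·t² − 230·t + 433 = 0  ⇒  m = 115² − 25·433 = 2400
m = 2400 > 0,  v_rel·d = 115 > 0  ⇒  inside

inside=yes margin=2400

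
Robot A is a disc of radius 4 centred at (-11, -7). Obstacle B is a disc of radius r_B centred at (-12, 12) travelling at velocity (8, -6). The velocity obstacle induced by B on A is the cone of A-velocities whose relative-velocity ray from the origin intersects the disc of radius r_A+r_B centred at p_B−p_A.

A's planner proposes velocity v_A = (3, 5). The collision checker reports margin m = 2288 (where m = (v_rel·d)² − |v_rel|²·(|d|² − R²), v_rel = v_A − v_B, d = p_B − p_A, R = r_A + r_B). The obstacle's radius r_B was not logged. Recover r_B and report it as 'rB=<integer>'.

m = 2288
d = (-1, 19);  v_rel = (-5, 11),  |v_rel|² = 146
v_rel×d = (-5)·(19) − (11)·(-1) = -84
since m = R²·146 − (-84)²:  R² = (7056 + 2288) / 146 = 64
R = √64 = 8  ⇒  r_B = 8 − 4 = 4

rB=4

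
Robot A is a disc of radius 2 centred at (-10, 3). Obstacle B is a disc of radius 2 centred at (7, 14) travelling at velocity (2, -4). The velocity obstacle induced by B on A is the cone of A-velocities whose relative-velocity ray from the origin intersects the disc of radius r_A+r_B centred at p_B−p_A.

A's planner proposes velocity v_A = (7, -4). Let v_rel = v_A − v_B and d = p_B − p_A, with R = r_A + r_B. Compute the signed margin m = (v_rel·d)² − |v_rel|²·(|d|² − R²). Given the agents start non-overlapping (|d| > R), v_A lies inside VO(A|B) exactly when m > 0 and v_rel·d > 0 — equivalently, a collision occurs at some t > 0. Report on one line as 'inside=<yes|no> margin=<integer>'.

d = (17, 11),  |d|² = 410;  R = 2+2 = 4,  c = 410−4² = 394
v_rel = (5, 0),  |v_rel|² = 25;  v_rel·d = (5)·(17) + (0)·(11) = 85
25·t² − 170·t + 394 = 0  ⇒  m = 85² − 25·394 = -2625
m = -2625 < 0,  v_rel·d = 85 > 0  ⇒  outside

inside=no margin=-2625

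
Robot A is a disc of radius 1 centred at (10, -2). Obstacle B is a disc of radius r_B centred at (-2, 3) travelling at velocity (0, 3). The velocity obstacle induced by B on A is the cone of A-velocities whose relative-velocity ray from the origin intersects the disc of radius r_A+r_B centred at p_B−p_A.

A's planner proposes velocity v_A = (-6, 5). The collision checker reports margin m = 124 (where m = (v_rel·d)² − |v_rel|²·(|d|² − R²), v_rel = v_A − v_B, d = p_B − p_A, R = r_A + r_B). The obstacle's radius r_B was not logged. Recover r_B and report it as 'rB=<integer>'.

m = 124
d = (-12, 5);  v_rel = (-6, 2),  |v_rel|² = 40
v_rel×d = (-6)·(5) − (2)·(-12) = -6
since m = R²·40 − (-6)²:  R² = (36 + 124) / 40 = 4
R = √4 = 2  ⇒  r_B = 2 − 1 = 1

rB=1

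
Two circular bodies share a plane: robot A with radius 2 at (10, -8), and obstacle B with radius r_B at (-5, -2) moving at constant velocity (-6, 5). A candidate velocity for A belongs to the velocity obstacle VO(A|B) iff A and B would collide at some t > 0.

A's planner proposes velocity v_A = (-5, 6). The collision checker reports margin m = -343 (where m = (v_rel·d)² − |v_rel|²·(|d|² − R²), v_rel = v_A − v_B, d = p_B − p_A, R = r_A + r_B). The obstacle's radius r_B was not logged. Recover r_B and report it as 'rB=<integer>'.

m = -343
d = (-15, 6);  v_rel = (1, 1),  |v_rel|² = 2
v_rel×d = (1)·(6) − (1)·(-15) = 21
since m = R²·2 − 21²:  R² = (441 + -343) / 2 = 49
R = √49 = 7  ⇒  r_B = 7 − 2 = 5

rB=5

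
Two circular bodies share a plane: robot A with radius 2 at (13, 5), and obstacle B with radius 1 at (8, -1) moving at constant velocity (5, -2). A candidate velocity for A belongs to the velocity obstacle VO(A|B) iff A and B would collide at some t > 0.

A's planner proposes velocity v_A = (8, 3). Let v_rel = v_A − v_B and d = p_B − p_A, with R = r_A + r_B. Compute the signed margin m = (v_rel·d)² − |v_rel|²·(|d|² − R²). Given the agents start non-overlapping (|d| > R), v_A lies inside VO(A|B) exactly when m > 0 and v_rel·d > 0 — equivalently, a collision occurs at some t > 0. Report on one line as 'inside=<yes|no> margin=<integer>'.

d = (-5, -6),  |d|² = 61;  R = 2+1 = 3,  c = 61−3² = 52
v_rel = (3, 5),  |v_rel|² = 34;  v_rel·d = (3)·(-5) + (5)·(-6) = -45
34·t² + 90·t + 52 = 0  ⇒  m = (-45)² − 34·52 = 257
m = 257 > 0,  v_rel·d = -45 < 0  ⇒  outside

inside=no margin=257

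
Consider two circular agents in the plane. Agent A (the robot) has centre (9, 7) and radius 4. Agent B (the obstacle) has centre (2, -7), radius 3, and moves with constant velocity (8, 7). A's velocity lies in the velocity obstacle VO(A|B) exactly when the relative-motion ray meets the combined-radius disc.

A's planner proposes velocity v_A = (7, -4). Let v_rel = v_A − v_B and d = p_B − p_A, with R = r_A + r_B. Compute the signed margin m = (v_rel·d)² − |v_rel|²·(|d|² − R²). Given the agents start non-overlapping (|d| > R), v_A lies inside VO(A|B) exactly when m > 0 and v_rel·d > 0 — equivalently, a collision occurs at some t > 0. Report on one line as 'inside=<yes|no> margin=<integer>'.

d = (-7, -14),  |d|² = 245;  R = 4+3 = 7,  c = 245−7² = 196
v_rel = (-1, -11),  |v_rel|² = 122;  v_rel·d = (-1)·(-7) + (-11)·(-14) = 161
122·t² − 322·t + 196 = 0  ⇒  m = 161² − 122·196 = 2009
m = 2009 > 0,  v_rel·d = 161 > 0  ⇒  inside

inside=yes margin=2009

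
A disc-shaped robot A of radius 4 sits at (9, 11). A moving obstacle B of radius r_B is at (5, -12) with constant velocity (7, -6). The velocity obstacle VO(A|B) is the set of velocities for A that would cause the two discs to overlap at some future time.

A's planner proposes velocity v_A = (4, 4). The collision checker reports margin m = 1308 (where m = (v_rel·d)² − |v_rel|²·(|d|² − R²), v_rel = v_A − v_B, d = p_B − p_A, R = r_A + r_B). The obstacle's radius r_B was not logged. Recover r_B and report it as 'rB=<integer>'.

m = 1308
d = (-4, -23);  v_rel = (-3, 10),  |v_rel|² = 109
v_rel×d = (-3)·(-23) − (10)·(-4) = 109
since m = R²·109 − 109²:  R² = (11881 + 1308) / 109 = 121
R = √121 = 11  ⇒  r_B = 11 − 4 = 7

rB=7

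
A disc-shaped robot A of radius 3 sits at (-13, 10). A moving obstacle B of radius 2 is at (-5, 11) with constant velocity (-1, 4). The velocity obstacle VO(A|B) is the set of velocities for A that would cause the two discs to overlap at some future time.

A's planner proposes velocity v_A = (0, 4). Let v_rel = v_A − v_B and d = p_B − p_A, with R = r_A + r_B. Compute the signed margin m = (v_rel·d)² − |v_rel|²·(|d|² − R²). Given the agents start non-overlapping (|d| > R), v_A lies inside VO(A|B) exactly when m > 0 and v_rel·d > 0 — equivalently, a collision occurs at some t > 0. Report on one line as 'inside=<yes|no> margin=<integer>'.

d = (8, 1),  |d|² = 65;  R = 3+2 = 5,  c = 65−5² = 40
v_rel = (1, 0),  |v_rel|² = 1;  v_rel·d = (1)·(8) + (0)·(1) = 8
1·t² − 16·t + 40 = 0  ⇒  m = 8² − 1·40 = 24
m = 24 > 0,  v_rel·d = 8 > 0  ⇒  inside

inside=yes margin=24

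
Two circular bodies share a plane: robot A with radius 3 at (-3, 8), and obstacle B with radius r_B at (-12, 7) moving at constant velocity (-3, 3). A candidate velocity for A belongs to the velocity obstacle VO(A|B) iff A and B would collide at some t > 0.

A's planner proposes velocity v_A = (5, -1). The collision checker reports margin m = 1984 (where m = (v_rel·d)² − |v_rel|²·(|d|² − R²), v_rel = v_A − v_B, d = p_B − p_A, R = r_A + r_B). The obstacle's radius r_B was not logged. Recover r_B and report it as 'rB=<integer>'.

m = 1984
d = (-9, -1);  v_rel = (8, -4),  |v_rel|² = 80
v_rel×d = (8)·(-1) − (-4)·(-9) = -44
since m = R²·80 − (-44)²:  R² = (1936 + 1984) / 80 = 49
R = √49 = 7  ⇒  r_B = 7 − 3 = 4

rB=4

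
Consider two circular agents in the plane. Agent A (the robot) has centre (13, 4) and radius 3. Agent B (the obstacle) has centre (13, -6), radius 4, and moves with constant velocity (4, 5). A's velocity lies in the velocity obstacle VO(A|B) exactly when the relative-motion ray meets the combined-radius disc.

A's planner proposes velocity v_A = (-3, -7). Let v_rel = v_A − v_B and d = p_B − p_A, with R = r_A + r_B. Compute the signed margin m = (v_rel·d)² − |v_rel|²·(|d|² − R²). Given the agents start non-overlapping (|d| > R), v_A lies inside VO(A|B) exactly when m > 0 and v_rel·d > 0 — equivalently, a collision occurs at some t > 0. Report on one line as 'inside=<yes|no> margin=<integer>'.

d = (0, -10),  |d|² = 100;  R = 3+4 = 7,  c = 100−7² = 51
v_rel = (-7, -12),  |v_rel|² = 193;  v_rel·d = (-7)·(0) + (-12)·(-10) = 120
193·t² − 240·t + 51 = 0  ⇒  m = 120² − 193·51 = 4557
m = 4557 > 0,  v_rel·d = 120 > 0  ⇒  inside

inside=yes margin=4557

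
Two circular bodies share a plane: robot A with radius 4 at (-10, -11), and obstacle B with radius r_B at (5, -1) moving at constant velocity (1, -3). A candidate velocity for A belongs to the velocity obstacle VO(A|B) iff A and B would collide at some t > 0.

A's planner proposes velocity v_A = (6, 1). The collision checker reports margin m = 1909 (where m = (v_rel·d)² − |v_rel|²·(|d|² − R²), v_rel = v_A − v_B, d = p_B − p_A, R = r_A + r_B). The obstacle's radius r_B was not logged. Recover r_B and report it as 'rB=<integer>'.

m = 1909
d = (15, 10);  v_rel = (5, 4),  |v_rel|² = 41
v_rel×d = (5)·(10) − (4)·(15) = -10
since m = R²·41 − (-10)²:  R² = (100 + 1909) / 41 = 49
R = √49 = 7  ⇒  r_B = 7 − 4 = 3

rB=3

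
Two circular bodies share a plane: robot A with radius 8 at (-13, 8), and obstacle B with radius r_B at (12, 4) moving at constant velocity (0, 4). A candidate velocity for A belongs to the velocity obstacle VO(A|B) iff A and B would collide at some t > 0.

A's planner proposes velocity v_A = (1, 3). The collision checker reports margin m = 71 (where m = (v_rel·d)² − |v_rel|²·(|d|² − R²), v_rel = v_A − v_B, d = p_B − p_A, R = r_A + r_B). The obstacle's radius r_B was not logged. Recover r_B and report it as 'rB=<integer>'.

m = 71
d = (25, -4);  v_rel = (1, -1),  |v_rel|² = 2
v_rel×d = (1)·(-4) − (-1)·(25) = 21
since m = R²·2 − 21²:  R² = (441 + 71) / 2 = 256
R = √256 = 16  ⇒  r_B = 16 − 8 = 8

rB=8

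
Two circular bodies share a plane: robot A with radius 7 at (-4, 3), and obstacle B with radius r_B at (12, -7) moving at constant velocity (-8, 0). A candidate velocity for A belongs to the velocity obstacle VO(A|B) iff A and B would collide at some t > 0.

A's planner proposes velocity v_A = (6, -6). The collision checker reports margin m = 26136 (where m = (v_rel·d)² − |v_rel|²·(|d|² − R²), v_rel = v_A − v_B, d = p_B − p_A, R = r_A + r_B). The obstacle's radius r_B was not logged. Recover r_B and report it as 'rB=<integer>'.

m = 26136
d = (16, -10);  v_rel = (14, -6),  |v_rel|² = 232
v_rel×d = (14)·(-10) − (-6)·(16) = -44
since m = R²·232 − (-44)²:  R² = (1936 + 26136) / 232 = 121
R = √121 = 11  ⇒  r_B = 11 − 7 = 4

rB=4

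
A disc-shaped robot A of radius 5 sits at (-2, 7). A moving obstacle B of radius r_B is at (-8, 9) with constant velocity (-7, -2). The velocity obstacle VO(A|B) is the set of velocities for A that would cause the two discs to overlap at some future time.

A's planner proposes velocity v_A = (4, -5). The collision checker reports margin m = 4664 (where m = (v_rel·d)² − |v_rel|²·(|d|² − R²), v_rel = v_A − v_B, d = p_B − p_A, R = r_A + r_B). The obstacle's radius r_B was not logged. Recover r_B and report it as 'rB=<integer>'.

m = 4664
d = (-6, 2);  v_rel = (11, -3),  |v_rel|² = 130
v_rel×d = (11)·(2) − (-3)·(-6) = 4
since m = R²·130 − 4²:  R² = (16 + 4664) / 130 = 36
R = √36 = 6  ⇒  r_B = 6 − 5 = 1

rB=1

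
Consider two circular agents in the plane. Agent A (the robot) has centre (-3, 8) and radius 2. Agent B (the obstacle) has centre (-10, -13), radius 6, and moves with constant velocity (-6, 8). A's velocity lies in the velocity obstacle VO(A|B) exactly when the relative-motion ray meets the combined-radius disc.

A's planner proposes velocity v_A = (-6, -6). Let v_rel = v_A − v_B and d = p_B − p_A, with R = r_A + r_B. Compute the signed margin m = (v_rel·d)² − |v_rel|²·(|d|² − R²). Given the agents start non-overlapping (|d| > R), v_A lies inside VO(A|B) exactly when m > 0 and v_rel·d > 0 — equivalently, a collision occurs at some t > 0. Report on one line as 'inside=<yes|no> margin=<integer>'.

d = (-7, -21),  |d|² = 490;  R = 2+6 = 8,  c = 490−8² = 426
v_rel = (0, -14),  |v_rel|² = 196;  v_rel·d = (0)·(-7) + (-14)·(-21) = 294
196·t² − 588·t + 426 = 0  ⇒  m = 294² − 196·426 = 2940
m = 2940 > 0,  v_rel·d = 294 > 0  ⇒  inside

inside=yes margin=2940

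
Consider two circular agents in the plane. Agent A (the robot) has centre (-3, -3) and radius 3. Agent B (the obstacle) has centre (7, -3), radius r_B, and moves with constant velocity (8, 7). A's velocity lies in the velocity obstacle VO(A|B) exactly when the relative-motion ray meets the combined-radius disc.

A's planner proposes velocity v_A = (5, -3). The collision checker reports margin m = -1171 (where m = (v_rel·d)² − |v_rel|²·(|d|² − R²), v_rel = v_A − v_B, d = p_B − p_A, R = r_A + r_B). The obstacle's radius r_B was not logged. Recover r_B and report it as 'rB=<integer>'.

m = -1171
d = (10, 0);  v_rel = (-3, -10),  |v_rel|² = 109
v_rel×d = (-3)·(0) − (-10)·(10) = 100
since m = R²·109 − 100²:  R² = (10000 + -1171) / 109 = 81
R = √81 = 9  ⇒  r_B = 9 − 3 = 6

rB=6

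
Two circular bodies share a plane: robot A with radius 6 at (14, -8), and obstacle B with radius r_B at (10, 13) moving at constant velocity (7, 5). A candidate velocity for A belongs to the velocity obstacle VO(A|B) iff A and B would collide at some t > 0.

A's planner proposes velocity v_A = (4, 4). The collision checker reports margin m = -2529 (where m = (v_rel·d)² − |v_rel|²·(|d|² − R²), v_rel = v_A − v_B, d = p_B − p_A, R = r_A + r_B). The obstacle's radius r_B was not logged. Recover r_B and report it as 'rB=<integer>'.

m = -2529
d = (-4, 21);  v_rel = (-3, -1),  |v_rel|² = 10
v_rel×d = (-3)·(21) − (-1)·(-4) = -67
since m = R²·10 − (-67)²:  R² = (4489 + -2529) / 10 = 196
R = √196 = 14  ⇒  r_B = 14 − 6 = 8

rB=8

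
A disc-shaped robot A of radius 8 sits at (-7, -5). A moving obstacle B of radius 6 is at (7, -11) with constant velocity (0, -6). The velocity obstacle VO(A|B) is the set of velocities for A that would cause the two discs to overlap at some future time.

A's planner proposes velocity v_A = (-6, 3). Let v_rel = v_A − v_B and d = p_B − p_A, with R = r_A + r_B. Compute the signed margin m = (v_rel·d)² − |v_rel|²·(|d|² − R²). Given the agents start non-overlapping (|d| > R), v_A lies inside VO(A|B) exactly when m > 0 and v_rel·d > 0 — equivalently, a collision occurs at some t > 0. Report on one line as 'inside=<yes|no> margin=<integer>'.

d = (14, -6),  |d|² = 232;  R = 8+6 = 14,  c = 232−14² = 36
v_rel = (-6, 9),  |v_rel|² = 117;  v_rel·d = (-6)·(14) + (9)·(-6) = -138
117·t² + 276·t + 36 = 0  ⇒  m = (-138)² − 117·36 = 14832
m = 14832 > 0,  v_rel·d = -138 < 0  ⇒  outside

inside=no margin=14832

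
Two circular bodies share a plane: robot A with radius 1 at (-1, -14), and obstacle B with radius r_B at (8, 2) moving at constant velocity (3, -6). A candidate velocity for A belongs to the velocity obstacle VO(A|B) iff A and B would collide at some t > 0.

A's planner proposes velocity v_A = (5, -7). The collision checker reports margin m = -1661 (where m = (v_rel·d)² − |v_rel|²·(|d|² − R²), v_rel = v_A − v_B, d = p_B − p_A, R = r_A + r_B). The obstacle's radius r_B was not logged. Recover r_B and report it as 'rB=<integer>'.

m = -1661
d = (9, 16);  v_rel = (2, -1),  |v_rel|² = 5
v_rel×d = (2)·(16) − (-1)·(9) = 41
since m = R²·5 − 41²:  R² = (1681 + -1661) / 5 = 4
R = √4 = 2  ⇒  r_B = 2 − 1 = 1

rB=1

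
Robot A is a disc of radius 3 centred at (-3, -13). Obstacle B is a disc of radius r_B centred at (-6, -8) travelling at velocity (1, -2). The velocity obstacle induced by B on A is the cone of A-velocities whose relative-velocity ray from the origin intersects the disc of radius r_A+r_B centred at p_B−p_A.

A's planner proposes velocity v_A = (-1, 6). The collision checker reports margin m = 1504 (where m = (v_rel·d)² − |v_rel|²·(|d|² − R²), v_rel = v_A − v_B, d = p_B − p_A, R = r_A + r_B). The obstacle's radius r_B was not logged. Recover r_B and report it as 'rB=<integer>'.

m = 1504
d = (-3, 5);  v_rel = (-2, 8),  |v_rel|² = 68
v_rel×d = (-2)·(5) − (8)·(-3) = 14
since m = R²·68 − 14²:  R² = (196 + 1504) / 68 = 25
R = √25 = 5  ⇒  r_B = 5 − 3 = 2

rB=2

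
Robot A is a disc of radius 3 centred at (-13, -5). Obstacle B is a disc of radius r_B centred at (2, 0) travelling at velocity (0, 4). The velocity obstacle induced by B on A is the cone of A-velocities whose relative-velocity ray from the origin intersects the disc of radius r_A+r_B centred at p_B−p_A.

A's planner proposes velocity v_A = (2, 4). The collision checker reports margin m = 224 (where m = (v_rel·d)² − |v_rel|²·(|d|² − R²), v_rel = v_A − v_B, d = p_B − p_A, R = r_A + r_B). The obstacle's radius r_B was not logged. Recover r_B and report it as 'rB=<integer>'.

m = 224
d = (15, 5);  v_rel = (2, 0),  |v_rel|² = 4
v_rel×d = (2)·(5) − (0)·(15) = 10
since m = R²·4 − 10²:  R² = (100 + 224) / 4 = 81
R = √81 = 9  ⇒  r_B = 9 − 3 = 6

rB=6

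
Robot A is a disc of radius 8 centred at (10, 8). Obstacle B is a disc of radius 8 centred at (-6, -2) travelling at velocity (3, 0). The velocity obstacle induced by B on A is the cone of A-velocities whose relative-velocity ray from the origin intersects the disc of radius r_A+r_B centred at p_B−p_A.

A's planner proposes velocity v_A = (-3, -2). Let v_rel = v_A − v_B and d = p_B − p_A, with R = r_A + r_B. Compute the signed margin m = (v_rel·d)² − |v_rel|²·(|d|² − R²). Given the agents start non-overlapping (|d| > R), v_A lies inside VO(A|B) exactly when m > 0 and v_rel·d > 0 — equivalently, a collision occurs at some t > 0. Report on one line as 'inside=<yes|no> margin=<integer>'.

d = (-16, -10),  |d|² = 356;  R = 8+8 = 16,  c = 356−16² = 100
v_rel = (-6, -2),  |v_rel|² = 40;  v_rel·d = (-6)·(-16) + (-2)·(-10) = 116
40·t² − 232·t + 100 = 0  ⇒  m = 116² − 40·100 = 9456
m = 9456 > 0,  v_rel·d = 116 > 0  ⇒  inside

inside=yes margin=9456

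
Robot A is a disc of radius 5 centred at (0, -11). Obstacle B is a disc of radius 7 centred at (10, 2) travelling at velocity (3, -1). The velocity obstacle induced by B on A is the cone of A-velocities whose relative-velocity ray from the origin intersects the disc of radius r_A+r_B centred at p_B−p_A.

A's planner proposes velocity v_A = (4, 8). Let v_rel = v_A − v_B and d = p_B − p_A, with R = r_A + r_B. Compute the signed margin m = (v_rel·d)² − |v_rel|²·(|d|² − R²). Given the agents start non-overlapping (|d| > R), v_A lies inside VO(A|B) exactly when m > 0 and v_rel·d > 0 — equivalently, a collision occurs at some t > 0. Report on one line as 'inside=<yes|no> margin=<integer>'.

d = (10, 13),  |d|² = 269;  R = 5+7 = 12,  c = 269−12² = 125
v_rel = (1, 9),  |v_rel|² = 82;  v_rel·d = (1)·(10) + (9)·(13) = 127
82·t² − 254·t + 125 = 0  ⇒  m = 127² − 82·125 = 5879
m = 5879 > 0,  v_rel·d = 127 > 0  ⇒  inside

inside=yes margin=5879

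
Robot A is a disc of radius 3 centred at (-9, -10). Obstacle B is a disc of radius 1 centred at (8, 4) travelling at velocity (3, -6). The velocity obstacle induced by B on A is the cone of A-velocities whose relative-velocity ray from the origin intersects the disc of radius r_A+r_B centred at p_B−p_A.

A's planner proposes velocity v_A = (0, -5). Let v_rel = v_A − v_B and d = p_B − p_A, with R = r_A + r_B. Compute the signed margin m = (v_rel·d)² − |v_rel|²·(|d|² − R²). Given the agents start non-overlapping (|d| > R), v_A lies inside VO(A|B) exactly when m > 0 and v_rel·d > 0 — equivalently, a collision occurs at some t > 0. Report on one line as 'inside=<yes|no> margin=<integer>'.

d = (17, 14),  |d|² = 485;  R = 3+1 = 4,  c = 485−4² = 469
v_rel = (-3, 1),  |v_rel|² = 10;  v_rel·d = (-3)·(17) + (1)·(14) = -37
10·t² + 74·t + 469 = 0  ⇒  m = (-37)² − 10·469 = -3321
m = -3321 < 0,  v_rel·d = -37 < 0  ⇒  outside

inside=no margin=-3321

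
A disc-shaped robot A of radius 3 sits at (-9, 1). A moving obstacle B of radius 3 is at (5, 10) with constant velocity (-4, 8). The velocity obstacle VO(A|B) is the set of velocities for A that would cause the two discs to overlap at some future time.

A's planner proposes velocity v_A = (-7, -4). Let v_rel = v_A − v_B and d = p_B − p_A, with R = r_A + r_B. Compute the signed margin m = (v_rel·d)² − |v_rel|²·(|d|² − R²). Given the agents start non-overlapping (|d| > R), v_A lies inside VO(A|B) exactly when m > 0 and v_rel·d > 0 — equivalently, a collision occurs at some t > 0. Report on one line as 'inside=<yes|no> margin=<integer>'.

d = (14, 9),  |d|² = 277;  R = 3+3 = 6,  c = 277−6² = 241
v_rel = (-3, -12),  |v_rel|² = 153;  v_rel·d = (-3)·(14) + (-12)·(9) = -150
153·t² + 300·t + 241 = 0  ⇒  m = (-150)² − 153·241 = -14373
m = -14373 < 0,  v_rel·d = -150 < 0  ⇒  outside

inside=no margin=-14373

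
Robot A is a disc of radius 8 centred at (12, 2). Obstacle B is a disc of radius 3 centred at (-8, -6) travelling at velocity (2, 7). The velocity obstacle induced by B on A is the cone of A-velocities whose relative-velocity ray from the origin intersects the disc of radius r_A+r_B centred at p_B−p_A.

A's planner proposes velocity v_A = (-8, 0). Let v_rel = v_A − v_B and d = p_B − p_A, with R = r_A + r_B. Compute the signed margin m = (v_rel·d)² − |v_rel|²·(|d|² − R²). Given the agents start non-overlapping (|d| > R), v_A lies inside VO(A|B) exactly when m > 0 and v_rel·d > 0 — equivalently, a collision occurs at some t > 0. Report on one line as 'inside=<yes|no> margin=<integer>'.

d = (-20, -8),  |d|² = 464;  R = 8+3 = 11,  c = 464−11² = 343
v_rel = (-10, -7),  |v_rel|² = 149;  v_rel·d = (-10)·(-20) + (-7)·(-8) = 256
149·t² − 512·t + 343 = 0  ⇒  m = 256² − 149·343 = 14429
m = 14429 > 0,  v_rel·d = 256 > 0  ⇒  inside

inside=yes margin=14429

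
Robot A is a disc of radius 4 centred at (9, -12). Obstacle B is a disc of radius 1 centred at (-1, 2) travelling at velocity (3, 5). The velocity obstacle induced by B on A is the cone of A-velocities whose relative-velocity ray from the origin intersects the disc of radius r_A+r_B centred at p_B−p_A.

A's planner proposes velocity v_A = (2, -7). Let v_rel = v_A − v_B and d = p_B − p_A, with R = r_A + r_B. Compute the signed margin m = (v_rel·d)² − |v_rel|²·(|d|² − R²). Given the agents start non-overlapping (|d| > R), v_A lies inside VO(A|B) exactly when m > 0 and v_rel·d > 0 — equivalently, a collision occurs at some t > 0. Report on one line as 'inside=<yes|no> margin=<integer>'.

d = (-10, 14),  |d|² = 296;  R = 4+1 = 5,  c = 296−5² = 271
v_rel = (-1, -12),  |v_rel|² = 145;  v_rel·d = (-1)·(-10) + (-12)·(14) = -158
145·t² + 316·t + 271 = 0  ⇒  m = (-158)² − 145·271 = -14331
m = -14331 < 0,  v_rel·d = -158 < 0  ⇒  outside

inside=no margin=-14331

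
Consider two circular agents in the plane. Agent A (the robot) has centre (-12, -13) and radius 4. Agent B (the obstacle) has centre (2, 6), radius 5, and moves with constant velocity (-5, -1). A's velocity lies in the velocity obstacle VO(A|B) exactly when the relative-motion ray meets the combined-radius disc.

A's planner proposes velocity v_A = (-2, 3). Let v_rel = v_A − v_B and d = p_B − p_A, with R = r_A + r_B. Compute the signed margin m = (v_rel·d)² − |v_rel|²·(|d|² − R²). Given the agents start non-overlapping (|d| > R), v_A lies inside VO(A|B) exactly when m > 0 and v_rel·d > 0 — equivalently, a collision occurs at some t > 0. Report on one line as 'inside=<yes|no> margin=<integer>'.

d = (14, 19),  |d|² = 557;  R = 4+5 = 9,  c = 557−9² = 476
v_rel = (3, 4),  |v_rel|² = 25;  v_rel·d = (3)·(14) + (4)·(19) = 118
25·t² − 236·t + 476 = 0  ⇒  m = 118² − 25·476 = 2024
m = 2024 > 0,  v_rel·d = 118 > 0  ⇒  inside

inside=yes margin=2024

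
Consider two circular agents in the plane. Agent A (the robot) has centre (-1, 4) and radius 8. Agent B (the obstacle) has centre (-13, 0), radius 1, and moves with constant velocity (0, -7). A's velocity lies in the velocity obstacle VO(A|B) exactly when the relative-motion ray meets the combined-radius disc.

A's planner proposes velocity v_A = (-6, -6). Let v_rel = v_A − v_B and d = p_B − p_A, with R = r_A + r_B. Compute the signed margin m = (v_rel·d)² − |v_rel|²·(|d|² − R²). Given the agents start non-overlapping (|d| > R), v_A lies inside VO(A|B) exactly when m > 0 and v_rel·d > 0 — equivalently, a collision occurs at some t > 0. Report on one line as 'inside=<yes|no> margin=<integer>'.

d = (-12, -4),  |d|² = 160;  R = 8+1 = 9,  c = 160−9² = 79
v_rel = (-6, 1),  |v_rel|² = 37;  v_rel·d = (-6)·(-12) + (1)·(-4) = 68
37·t² − 136·t + 79 = 0  ⇒  m = 68² − 37·79 = 1701
m = 1701 > 0,  v_rel·d = 68 > 0  ⇒  inside

inside=yes margin=1701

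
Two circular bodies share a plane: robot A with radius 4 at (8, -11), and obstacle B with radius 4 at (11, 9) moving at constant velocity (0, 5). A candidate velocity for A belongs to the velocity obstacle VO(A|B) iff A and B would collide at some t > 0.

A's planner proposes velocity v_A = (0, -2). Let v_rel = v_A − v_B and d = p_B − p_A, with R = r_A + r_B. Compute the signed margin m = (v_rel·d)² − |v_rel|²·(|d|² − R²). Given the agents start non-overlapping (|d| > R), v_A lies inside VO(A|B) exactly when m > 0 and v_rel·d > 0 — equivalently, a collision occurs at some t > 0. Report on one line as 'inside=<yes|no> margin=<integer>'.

d = (3, 20),  |d|² = 409;  R = 4+4 = 8,  c = 409−8² = 345
v_rel = (0, -7),  |v_rel|² = 49;  v_rel·d = (0)·(3) + (-7)·(20) = -140
49·t² + 280·t + 345 = 0  ⇒  m = (-140)² − 49·345 = 2695
m = 2695 > 0,  v_rel·d = -140 < 0  ⇒  outside

inside=no margin=2695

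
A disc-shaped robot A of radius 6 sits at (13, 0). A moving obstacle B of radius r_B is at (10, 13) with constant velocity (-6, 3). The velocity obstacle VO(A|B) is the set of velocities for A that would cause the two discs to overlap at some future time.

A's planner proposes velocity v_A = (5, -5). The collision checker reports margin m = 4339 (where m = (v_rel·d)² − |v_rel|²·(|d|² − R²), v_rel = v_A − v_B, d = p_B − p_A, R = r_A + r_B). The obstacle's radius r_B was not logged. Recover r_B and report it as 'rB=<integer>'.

m = 4339
d = (-3, 13);  v_rel = (11, -8),  |v_rel|² = 185
v_rel×d = (11)·(13) − (-8)·(-3) = 119
since m = R²·185 − 119²:  R² = (14161 + 4339) / 185 = 100
R = √100 = 10  ⇒  r_B = 10 − 6 = 4

rB=4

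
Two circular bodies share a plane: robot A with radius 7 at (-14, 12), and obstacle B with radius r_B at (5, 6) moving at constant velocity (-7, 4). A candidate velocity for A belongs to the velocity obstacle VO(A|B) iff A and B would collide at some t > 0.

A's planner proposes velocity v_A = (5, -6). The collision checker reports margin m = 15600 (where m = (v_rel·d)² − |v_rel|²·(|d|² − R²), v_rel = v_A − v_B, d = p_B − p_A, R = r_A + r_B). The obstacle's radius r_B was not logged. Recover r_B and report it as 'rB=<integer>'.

m = 15600
d = (19, -6);  v_rel = (12, -10),  |v_rel|² = 244
v_rel×d = (12)·(-6) − (-10)·(19) = 118
since m = R²·244 − 118²:  R² = (13924 + 15600) / 244 = 121
R = √121 = 11  ⇒  r_B = 11 − 7 = 4

rB=4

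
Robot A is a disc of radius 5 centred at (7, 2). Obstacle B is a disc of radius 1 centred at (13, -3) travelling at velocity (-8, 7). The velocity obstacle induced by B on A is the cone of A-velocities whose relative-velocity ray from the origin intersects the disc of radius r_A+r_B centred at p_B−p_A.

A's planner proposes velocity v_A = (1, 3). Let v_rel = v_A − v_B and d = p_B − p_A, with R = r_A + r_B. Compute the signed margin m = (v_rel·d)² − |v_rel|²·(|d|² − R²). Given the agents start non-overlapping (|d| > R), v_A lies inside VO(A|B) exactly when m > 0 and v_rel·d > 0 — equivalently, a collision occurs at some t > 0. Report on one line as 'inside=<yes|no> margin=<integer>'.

d = (6, -5),  |d|² = 61;  R = 5+1 = 6,  c = 61−6² = 25
v_rel = (9, -4),  |v_rel|² = 97;  v_rel·d = (9)·(6) + (-4)·(-5) = 74
97·t² − 148·t + 25 = 0  ⇒  m = 74² − 97·25 = 3051
m = 3051 > 0,  v_rel·d = 74 > 0  ⇒  inside

inside=yes margin=3051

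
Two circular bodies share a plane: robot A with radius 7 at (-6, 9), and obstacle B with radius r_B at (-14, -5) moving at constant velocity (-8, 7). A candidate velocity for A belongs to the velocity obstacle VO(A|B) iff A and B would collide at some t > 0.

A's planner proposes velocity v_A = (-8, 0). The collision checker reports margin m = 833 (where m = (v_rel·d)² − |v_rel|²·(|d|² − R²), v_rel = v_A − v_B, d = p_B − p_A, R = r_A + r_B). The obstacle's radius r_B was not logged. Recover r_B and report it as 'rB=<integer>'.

m = 833
d = (-8, -14);  v_rel = (0, -7),  |v_rel|² = 49
v_rel×d = (0)·(-14) − (-7)·(-8) = -56
since m = R²·49 − (-56)²:  R² = (3136 + 833) / 49 = 81
R = √81 = 9  ⇒  r_B = 9 − 7 = 2

rB=2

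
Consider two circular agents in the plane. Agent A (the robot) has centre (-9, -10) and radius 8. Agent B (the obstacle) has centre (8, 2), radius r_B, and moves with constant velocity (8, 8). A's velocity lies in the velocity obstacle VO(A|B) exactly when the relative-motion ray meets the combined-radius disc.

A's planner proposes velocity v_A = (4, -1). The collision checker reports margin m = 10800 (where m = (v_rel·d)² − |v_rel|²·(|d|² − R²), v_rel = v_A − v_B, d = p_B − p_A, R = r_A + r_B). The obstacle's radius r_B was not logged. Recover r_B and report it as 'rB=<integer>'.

m = 10800
d = (17, 12);  v_rel = (-4, -9),  |v_rel|² = 97
v_rel×d = (-4)·(12) − (-9)·(17) = 105
since m = R²·97 − 105²:  R² = (11025 + 10800) / 97 = 225
R = √225 = 15  ⇒  r_B = 15 − 8 = 7

rB=7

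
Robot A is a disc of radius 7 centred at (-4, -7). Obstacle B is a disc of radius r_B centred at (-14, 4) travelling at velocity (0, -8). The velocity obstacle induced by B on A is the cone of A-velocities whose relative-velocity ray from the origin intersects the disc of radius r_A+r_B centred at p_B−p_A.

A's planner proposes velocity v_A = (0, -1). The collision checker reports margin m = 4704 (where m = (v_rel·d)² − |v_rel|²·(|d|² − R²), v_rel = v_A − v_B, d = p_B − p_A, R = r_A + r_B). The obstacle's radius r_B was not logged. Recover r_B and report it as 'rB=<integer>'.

m = 4704
d = (-10, 11);  v_rel = (0, 7),  |v_rel|² = 49
v_rel×d = (0)·(11) − (7)·(-10) = 70
since m = R²·49 − 70²:  R² = (4900 + 4704) / 49 = 196
R = √196 = 14  ⇒  r_B = 14 − 7 = 7

rB=7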